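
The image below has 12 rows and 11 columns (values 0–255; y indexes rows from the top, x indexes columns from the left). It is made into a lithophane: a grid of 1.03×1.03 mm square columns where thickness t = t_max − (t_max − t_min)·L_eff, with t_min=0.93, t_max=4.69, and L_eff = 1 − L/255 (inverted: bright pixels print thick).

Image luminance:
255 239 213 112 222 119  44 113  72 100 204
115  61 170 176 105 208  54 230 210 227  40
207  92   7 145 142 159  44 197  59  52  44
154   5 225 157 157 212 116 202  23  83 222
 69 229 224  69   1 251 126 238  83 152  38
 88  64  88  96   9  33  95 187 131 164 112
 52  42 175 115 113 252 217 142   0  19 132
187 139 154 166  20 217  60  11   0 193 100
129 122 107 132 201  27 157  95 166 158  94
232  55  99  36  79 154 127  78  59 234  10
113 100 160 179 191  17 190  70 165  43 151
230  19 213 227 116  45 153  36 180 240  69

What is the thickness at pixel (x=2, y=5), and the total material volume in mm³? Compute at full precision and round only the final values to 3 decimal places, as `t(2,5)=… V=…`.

span = t_max - t_min = 4.69 - 0.93 = 3.760
L(2,5) = 88, L_eff = 1 - 88/255 = 0.654902 (inverted)
t(2,5) = 4.69 - 3.760·0.654902 = 2.228
Σt over all 12·11 pixels = 2333971/6375 ≈ 366.1130980
V = pitch²·Σt = 1.03²·2333971/6375 = 388.409

t(2,5)=2.228 V=388.409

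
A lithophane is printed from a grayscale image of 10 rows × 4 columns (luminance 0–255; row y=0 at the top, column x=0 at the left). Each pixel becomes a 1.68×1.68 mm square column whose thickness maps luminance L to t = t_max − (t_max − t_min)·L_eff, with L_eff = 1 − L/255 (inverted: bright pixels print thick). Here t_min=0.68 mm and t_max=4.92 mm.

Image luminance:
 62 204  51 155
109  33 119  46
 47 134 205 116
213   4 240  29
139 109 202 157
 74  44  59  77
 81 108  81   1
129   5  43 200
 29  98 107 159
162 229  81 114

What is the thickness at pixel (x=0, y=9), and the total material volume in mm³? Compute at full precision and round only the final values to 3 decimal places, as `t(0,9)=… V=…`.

span = t_max - t_min = 4.92 - 0.68 = 4.240
L(0,9) = 162, L_eff = 1 - 162/255 = 0.364706 (inverted)
t(0,9) = 4.92 - 4.240·0.364706 = 3.374
Σt over all 10·4 pixels = 124886/1275 ≈ 97.9498039
V = pitch²·Σt = 1.68²·124886/1275 = 276.454

t(0,9)=3.374 V=276.454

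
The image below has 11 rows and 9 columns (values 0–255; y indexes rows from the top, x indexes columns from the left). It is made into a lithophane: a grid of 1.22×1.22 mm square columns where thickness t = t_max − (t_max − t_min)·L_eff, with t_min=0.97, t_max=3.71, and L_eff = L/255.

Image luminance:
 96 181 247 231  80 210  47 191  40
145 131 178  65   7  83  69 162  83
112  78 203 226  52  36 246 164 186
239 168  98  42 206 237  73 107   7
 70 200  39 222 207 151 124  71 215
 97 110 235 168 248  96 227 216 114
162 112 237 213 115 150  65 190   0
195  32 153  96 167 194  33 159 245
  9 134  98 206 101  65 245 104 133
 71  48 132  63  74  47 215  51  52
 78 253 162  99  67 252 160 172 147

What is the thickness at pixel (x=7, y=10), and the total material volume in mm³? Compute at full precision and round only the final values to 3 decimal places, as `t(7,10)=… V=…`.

t(7,10)=1.862 V=334.095

span = t_max - t_min = 3.71 - 0.97 = 2.740
L(7,10) = 172, L_eff = 172/255 = 0.674510
t(7,10) = 3.71 - 2.740·0.674510 = 1.862
Σt over all 11·9 pixels = 5723887/25500 ≈ 224.4661569
V = pitch²·Σt = 1.22²·5723887/25500 = 334.095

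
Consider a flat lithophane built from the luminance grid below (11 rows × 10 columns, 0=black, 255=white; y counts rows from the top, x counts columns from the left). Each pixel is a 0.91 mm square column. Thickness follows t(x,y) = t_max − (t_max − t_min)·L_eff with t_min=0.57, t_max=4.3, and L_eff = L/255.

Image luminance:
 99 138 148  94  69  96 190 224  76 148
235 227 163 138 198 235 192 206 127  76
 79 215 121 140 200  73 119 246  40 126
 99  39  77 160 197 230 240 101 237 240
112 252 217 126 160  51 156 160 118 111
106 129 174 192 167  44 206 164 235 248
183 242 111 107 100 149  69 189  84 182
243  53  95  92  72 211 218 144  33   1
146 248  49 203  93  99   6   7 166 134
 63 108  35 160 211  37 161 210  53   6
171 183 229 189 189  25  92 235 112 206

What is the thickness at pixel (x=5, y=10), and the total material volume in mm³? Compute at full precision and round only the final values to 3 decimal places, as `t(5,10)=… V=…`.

t(5,10)=3.934 V=202.850

span = t_max - t_min = 4.3 - 0.57 = 3.730
L(5,10) = 25, L_eff = 25/255 = 0.098039
t(5,10) = 4.3 - 3.730·0.098039 = 3.934
Σt over all 11·10 pixels = 624643/2550 ≈ 244.9580392
V = pitch²·Σt = 0.91²·624643/2550 = 202.850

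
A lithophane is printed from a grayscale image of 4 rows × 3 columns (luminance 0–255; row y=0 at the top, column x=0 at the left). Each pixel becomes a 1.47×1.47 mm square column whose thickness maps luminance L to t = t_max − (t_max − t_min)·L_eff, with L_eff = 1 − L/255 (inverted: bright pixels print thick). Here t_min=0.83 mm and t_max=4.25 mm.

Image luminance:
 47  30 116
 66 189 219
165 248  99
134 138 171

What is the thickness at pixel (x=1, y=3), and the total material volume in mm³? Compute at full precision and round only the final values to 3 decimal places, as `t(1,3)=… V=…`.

t(1,3)=2.681 V=68.531

span = t_max - t_min = 4.25 - 0.83 = 3.420
L(1,3) = 138, L_eff = 1 - 138/255 = 0.458824 (inverted)
t(1,3) = 4.25 - 3.420·0.458824 = 2.681
Σt over all 4·3 pixels = 67392/2125 ≈ 31.7138824
V = pitch²·Σt = 1.47²·67392/2125 = 68.531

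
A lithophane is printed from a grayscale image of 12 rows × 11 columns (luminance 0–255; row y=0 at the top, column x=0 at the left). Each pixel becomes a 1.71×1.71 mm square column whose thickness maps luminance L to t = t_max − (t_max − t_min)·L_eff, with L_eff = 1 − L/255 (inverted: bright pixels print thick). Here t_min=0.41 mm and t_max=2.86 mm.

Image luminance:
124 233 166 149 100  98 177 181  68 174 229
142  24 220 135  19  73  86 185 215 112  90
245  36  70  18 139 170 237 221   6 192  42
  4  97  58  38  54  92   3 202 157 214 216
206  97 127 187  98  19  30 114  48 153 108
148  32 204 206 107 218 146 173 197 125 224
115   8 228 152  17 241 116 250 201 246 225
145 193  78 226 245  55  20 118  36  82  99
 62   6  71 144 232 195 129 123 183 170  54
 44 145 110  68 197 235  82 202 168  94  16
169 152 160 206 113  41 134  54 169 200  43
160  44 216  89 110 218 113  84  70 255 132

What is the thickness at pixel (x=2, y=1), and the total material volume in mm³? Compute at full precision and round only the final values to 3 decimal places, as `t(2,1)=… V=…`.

t(2,1)=2.524 V=642.486

span = t_max - t_min = 2.86 - 0.41 = 2.450
L(2,1) = 220, L_eff = 1 - 220/255 = 0.137255 (inverted)
t(2,1) = 2.86 - 2.450·0.137255 = 2.524
Σt over all 12·11 pixels = 280144/1275 ≈ 219.7207843
V = pitch²·Σt = 1.71²·280144/1275 = 642.486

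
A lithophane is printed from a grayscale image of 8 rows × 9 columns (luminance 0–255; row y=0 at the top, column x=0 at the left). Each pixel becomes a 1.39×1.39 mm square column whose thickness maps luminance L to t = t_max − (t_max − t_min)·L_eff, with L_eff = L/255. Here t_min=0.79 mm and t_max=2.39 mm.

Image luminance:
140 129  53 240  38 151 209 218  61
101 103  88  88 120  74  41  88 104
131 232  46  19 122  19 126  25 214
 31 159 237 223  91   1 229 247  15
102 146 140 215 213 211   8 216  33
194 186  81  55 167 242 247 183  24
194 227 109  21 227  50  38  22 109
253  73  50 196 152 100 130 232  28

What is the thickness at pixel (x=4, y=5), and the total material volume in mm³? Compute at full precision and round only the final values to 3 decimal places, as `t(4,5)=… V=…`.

t(4,5)=1.342 V=222.314

span = t_max - t_min = 2.39 - 0.79 = 1.600
L(4,5) = 167, L_eff = 167/255 = 0.654902
t(4,5) = 2.39 - 1.600·0.654902 = 1.342
Σt over all 8·9 pixels = 48902/425 ≈ 115.0635294
V = pitch²·Σt = 1.39²·48902/425 = 222.314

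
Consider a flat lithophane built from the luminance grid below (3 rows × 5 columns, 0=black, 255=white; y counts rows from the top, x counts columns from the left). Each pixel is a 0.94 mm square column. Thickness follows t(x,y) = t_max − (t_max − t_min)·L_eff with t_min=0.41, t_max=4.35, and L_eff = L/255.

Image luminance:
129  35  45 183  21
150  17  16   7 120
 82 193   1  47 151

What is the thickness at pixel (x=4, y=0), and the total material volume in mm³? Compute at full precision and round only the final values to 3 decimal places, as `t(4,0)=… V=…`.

span = t_max - t_min = 4.35 - 0.41 = 3.940
L(4,0) = 21, L_eff = 21/255 = 0.082353
t(4,0) = 4.35 - 3.940·0.082353 = 4.026
Σt over all 3·5 pixels = 397419/8500 ≈ 46.7551765
V = pitch²·Σt = 0.94²·397419/8500 = 41.313

t(4,0)=4.026 V=41.313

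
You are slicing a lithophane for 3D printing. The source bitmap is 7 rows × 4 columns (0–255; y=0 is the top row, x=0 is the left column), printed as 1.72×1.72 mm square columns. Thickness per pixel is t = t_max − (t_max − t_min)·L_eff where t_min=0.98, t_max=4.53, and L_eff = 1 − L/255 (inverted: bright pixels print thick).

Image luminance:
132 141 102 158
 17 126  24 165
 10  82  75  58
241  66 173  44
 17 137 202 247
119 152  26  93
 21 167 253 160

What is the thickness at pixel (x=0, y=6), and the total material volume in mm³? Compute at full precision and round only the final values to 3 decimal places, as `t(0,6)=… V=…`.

t(0,6)=1.272 V=213.302

span = t_max - t_min = 4.53 - 0.98 = 3.550
L(0,6) = 21, L_eff = 1 - 21/255 = 0.917647 (inverted)
t(0,6) = 4.53 - 3.550·0.917647 = 1.272
Σt over all 7·4 pixels = 91928/1275 ≈ 72.1003922
V = pitch²·Σt = 1.72²·91928/1275 = 213.302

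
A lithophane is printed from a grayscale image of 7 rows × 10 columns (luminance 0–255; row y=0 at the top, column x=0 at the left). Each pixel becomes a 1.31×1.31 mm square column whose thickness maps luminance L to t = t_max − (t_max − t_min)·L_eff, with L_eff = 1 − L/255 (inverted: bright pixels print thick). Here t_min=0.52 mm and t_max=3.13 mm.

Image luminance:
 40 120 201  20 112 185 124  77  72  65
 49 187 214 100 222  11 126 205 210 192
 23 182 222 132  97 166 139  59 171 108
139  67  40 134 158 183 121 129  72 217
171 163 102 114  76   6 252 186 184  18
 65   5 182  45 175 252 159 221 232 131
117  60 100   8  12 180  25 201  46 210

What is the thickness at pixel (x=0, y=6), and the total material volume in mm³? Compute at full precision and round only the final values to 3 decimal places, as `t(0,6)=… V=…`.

span = t_max - t_min = 3.13 - 0.52 = 2.610
L(0,6) = 117, L_eff = 1 - 117/255 = 0.541176 (inverted)
t(0,6) = 3.13 - 2.610·0.541176 = 1.718
Σt over all 7·10 pixels = 126.358
V = pitch²·Σt = 1.31²·126.358 = 216.843

t(0,6)=1.718 V=216.843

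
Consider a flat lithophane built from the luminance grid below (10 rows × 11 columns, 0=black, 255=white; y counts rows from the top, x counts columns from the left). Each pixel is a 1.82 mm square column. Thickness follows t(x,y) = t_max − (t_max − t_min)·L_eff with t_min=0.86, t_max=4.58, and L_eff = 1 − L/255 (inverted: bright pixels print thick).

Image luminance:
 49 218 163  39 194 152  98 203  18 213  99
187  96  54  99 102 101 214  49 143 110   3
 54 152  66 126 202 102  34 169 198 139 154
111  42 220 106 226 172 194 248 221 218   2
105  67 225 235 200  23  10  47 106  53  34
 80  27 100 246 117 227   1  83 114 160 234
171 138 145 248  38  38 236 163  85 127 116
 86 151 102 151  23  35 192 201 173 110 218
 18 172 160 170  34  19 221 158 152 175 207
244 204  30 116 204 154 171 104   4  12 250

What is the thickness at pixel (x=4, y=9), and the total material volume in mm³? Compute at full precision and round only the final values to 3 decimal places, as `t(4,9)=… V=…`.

span = t_max - t_min = 4.58 - 0.86 = 3.720
L(4,9) = 204, L_eff = 1 - 204/255 = 0.200000 (inverted)
t(4,9) = 4.58 - 3.720·0.200000 = 3.836
Σt over all 10·11 pixels = 128121/425 ≈ 301.4611765
V = pitch²·Σt = 1.82²·128121/425 = 998.560

t(4,9)=3.836 V=998.560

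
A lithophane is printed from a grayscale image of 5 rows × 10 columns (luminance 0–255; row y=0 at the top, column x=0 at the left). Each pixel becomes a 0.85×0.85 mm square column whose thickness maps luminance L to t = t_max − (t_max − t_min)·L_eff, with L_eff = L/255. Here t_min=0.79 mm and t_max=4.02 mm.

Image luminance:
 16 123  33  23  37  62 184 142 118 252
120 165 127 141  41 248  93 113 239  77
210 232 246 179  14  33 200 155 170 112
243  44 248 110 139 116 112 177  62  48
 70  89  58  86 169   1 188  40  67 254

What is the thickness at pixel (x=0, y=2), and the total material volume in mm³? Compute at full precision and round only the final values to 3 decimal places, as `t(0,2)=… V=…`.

t(0,2)=1.360 V=88.244

span = t_max - t_min = 4.02 - 0.79 = 3.230
L(0,2) = 210, L_eff = 210/255 = 0.823529
t(0,2) = 4.02 - 3.230·0.823529 = 1.360
Σt over all 5·10 pixels = 91603/750 ≈ 122.1373333
V = pitch²·Σt = 0.85²·91603/750 = 88.244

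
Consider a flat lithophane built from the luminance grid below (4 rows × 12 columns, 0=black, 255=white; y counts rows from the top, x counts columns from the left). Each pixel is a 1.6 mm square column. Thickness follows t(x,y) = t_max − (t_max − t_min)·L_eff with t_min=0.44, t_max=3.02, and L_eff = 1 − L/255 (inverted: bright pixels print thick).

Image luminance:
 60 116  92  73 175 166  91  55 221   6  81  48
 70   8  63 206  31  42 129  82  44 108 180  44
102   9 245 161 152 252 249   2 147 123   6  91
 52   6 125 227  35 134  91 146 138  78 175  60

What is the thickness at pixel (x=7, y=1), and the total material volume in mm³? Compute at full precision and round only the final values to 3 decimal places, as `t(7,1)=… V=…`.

span = t_max - t_min = 3.02 - 0.44 = 2.580
L(7,1) = 82, L_eff = 1 - 82/255 = 0.678431 (inverted)
t(7,1) = 3.02 - 2.580·0.678431 = 1.270
Σt over all 4·12 pixels = 304631/4250 ≈ 71.6778824
V = pitch²·Σt = 1.6²·304631/4250 = 183.495

t(7,1)=1.270 V=183.495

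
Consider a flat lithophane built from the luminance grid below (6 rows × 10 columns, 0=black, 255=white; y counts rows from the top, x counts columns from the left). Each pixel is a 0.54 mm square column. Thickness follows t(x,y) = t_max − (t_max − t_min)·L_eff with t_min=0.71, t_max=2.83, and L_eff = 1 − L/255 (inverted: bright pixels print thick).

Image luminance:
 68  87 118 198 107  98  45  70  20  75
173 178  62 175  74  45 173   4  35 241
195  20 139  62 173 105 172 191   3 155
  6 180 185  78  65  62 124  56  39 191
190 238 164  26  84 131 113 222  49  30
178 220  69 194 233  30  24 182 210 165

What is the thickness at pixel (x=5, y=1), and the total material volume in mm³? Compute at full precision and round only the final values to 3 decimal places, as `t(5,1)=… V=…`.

span = t_max - t_min = 2.83 - 0.71 = 2.120
L(5,1) = 45, L_eff = 1 - 45/255 = 0.823529 (inverted)
t(5,1) = 2.83 - 2.120·0.823529 = 1.084
Σt over all 6·10 pixels = 214174/2125 ≈ 100.7877647
V = pitch²·Σt = 0.54²·214174/2125 = 29.390

t(5,1)=1.084 V=29.390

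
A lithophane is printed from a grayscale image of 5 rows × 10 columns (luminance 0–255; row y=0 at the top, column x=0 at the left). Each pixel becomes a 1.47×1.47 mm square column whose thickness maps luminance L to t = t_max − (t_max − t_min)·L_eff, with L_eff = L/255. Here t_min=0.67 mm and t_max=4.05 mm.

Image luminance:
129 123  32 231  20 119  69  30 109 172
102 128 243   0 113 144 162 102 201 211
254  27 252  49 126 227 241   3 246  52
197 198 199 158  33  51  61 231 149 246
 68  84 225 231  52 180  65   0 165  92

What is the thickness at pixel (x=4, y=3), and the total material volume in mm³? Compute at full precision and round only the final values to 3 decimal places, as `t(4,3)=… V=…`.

t(4,3)=3.613 V=248.484

span = t_max - t_min = 4.05 - 0.67 = 3.380
L(4,3) = 33, L_eff = 33/255 = 0.129412
t(4,3) = 4.05 - 3.380·0.129412 = 3.613
Σt over all 5·10 pixels = 1466137/12750 ≈ 114.9911373
V = pitch²·Σt = 1.47²·1466137/12750 = 248.484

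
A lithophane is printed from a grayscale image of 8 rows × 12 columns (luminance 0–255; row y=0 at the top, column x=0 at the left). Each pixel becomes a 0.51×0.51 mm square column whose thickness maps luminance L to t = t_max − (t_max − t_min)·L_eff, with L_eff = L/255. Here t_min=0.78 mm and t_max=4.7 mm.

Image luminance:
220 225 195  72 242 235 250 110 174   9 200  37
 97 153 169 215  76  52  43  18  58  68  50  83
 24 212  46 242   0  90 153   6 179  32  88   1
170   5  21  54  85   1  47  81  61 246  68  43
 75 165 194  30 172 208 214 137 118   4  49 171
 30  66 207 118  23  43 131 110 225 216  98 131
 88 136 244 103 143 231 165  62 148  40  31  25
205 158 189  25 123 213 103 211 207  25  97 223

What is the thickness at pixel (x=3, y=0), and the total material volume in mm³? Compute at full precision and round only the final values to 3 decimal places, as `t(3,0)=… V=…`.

t(3,0)=3.593 V=72.831

span = t_max - t_min = 4.7 - 0.78 = 3.920
L(3,0) = 72, L_eff = 72/255 = 0.282353
t(3,0) = 4.7 - 3.920·0.282353 = 3.593
Σt over all 8·12 pixels = 595024/2125 ≈ 280.0112941
V = pitch²·Σt = 0.51²·595024/2125 = 72.831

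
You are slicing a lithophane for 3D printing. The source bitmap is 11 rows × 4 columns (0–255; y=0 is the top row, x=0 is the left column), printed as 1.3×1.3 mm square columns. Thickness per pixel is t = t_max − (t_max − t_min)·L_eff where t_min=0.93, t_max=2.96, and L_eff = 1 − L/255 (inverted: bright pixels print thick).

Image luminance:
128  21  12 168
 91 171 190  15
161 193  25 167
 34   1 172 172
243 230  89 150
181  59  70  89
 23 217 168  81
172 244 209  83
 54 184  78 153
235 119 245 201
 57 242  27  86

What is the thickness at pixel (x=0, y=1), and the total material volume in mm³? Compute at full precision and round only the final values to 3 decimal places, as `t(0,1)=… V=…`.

span = t_max - t_min = 2.96 - 0.93 = 2.030
L(0,1) = 91, L_eff = 1 - 91/255 = 0.643137 (inverted)
t(0,1) = 2.96 - 2.030·0.643137 = 1.654
Σt over all 11·4 pixels = 220259/2550 ≈ 86.3760784
V = pitch²·Σt = 1.3²·220259/2550 = 145.976

t(0,1)=1.654 V=145.976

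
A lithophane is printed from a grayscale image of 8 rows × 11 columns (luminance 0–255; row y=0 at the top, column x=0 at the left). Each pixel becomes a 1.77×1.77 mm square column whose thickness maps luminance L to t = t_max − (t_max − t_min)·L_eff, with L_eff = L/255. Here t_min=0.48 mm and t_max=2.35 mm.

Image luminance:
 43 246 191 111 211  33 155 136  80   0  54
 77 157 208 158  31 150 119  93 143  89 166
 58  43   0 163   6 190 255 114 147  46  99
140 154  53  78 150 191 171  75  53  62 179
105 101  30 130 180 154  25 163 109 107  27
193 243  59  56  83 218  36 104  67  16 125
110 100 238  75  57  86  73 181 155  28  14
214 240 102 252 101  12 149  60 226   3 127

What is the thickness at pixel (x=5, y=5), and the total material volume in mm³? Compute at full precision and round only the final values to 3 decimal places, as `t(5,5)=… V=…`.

t(5,5)=0.751 V=417.862

span = t_max - t_min = 2.35 - 0.48 = 1.870
L(5,5) = 218, L_eff = 218/255 = 0.854902
t(5,5) = 2.35 - 1.870·0.854902 = 0.751
Σt over all 8·11 pixels = 50017/375 ≈ 133.3786667
V = pitch²·Σt = 1.77²·50017/375 = 417.862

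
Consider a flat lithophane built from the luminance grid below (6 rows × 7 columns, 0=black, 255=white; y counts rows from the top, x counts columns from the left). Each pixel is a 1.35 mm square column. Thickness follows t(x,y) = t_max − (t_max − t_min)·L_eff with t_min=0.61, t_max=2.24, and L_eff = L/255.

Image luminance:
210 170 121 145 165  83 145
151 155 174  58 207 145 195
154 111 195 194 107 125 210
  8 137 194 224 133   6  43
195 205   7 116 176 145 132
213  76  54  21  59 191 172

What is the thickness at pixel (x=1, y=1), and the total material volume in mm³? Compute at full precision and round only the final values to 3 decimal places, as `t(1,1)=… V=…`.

t(1,1)=1.249 V=104.743

span = t_max - t_min = 2.24 - 0.61 = 1.630
L(1,1) = 155, L_eff = 155/255 = 0.607843
t(1,1) = 2.24 - 1.630·0.607843 = 1.249
Σt over all 6·7 pixels = 488513/8500 ≈ 57.4721176
V = pitch²·Σt = 1.35²·488513/8500 = 104.743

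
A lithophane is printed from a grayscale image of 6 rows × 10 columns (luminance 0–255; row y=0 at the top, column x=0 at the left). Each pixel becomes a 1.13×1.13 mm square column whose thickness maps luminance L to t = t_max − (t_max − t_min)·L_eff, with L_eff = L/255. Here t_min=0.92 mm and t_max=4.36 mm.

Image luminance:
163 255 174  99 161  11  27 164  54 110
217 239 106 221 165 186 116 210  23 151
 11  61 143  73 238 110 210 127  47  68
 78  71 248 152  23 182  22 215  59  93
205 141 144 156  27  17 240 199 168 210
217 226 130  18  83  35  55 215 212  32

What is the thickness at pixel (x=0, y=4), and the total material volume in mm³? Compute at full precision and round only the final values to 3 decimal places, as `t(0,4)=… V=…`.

t(0,4)=1.595 V=199.453

span = t_max - t_min = 4.36 - 0.92 = 3.440
L(0,4) = 205, L_eff = 205/255 = 0.803922
t(0,4) = 4.36 - 3.440·0.803922 = 1.595
Σt over all 6·10 pixels = 995782/6375 ≈ 156.2010980
V = pitch²·Σt = 1.13²·995782/6375 = 199.453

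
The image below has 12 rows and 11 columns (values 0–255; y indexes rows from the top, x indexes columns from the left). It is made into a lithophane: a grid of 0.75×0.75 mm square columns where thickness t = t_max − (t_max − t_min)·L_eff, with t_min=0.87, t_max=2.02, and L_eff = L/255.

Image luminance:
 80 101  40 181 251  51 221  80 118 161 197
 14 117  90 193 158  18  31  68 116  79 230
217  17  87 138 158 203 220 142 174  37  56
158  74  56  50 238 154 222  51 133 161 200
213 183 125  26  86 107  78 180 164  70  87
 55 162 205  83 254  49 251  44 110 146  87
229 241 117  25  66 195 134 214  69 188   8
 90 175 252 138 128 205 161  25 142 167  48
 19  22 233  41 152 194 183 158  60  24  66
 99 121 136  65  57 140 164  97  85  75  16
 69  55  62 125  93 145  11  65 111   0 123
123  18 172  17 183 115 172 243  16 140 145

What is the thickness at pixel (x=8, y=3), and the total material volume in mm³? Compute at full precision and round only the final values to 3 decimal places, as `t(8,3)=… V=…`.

span = t_max - t_min = 2.02 - 0.87 = 1.150
L(8,3) = 133, L_eff = 133/255 = 0.521569
t(8,3) = 2.02 - 1.150·0.521569 = 1.420
Σt over all 12·11 pixels = 199601/1020 ≈ 195.6872549
V = pitch²·Σt = 0.75²·199601/1020 = 110.074

t(8,3)=1.420 V=110.074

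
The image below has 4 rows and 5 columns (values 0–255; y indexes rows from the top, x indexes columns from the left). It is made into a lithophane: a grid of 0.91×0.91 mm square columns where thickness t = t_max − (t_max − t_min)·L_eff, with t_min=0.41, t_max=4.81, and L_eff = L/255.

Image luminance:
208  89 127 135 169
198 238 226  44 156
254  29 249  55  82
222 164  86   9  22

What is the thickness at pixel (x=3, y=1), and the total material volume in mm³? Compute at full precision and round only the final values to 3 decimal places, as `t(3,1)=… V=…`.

span = t_max - t_min = 4.81 - 0.41 = 4.400
L(3,1) = 44, L_eff = 44/255 = 0.172549
t(3,1) = 4.81 - 4.400·0.172549 = 4.051
Σt over all 4·5 pixels = 61891/1275 ≈ 48.5419608
V = pitch²·Σt = 0.91²·61891/1275 = 40.198

t(3,1)=4.051 V=40.198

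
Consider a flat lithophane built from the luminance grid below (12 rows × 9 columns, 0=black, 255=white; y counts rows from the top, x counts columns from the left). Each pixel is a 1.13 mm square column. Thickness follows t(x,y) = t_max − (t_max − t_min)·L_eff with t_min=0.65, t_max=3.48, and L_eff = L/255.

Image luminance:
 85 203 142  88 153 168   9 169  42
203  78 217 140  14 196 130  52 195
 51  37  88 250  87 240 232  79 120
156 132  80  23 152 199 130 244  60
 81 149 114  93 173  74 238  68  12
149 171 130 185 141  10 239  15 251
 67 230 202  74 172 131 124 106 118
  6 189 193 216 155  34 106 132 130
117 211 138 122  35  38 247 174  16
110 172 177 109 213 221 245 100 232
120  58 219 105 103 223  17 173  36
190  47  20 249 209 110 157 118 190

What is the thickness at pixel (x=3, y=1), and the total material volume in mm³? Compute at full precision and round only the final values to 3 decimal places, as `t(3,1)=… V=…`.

span = t_max - t_min = 3.48 - 0.65 = 2.830
L(3,1) = 140, L_eff = 140/255 = 0.549020
t(3,1) = 3.48 - 2.830·0.549020 = 1.926
Σt over all 12·9 pixels = 1841617/8500 ≈ 216.6608235
V = pitch²·Σt = 1.13²·1841617/8500 = 276.654

t(3,1)=1.926 V=276.654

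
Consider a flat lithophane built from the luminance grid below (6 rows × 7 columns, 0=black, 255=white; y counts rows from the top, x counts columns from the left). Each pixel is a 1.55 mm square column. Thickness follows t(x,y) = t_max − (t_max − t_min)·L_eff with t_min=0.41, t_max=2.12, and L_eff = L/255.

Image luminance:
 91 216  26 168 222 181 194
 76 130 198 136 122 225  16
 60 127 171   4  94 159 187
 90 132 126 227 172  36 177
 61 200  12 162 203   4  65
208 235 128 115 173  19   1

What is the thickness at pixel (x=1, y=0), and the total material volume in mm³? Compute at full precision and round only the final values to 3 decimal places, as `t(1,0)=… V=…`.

t(1,0)=0.672 V=127.741

span = t_max - t_min = 2.12 - 0.41 = 1.710
L(1,0) = 216, L_eff = 216/255 = 0.847059
t(1,0) = 2.12 - 1.710·0.847059 = 0.672
Σt over all 6·7 pixels = 451947/8500 ≈ 53.1702353
V = pitch²·Σt = 1.55²·451947/8500 = 127.741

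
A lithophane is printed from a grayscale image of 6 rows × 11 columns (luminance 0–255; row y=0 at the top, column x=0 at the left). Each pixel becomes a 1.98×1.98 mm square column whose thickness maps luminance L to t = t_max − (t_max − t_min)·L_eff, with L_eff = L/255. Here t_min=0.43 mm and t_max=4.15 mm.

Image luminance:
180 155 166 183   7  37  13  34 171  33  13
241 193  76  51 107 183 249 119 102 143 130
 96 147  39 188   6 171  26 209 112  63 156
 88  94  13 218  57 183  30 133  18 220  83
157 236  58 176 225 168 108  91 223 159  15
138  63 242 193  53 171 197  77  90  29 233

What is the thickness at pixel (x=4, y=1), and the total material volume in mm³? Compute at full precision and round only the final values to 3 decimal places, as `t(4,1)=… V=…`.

span = t_max - t_min = 4.15 - 0.43 = 3.720
L(4,1) = 107, L_eff = 107/255 = 0.419608
t(4,1) = 4.15 - 3.720·0.419608 = 2.589
Σt over all 6·11 pixels = 665719/4250 ≈ 156.6397647
V = pitch²·Σt = 1.98²·665719/4250 = 614.091

t(4,1)=2.589 V=614.091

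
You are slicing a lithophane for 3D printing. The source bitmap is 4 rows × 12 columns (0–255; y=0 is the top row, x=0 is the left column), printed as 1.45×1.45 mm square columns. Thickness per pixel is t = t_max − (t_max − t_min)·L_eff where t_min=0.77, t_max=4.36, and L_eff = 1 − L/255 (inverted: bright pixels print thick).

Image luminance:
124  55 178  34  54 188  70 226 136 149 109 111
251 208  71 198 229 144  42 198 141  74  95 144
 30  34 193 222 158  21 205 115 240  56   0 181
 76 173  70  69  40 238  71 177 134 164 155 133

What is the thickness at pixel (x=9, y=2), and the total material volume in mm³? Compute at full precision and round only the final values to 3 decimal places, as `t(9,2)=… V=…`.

span = t_max - t_min = 4.36 - 0.77 = 3.590
L(9,2) = 56, L_eff = 1 - 56/255 = 0.780392 (inverted)
t(9,2) = 4.36 - 3.590·0.780392 = 1.558
Σt over all 4·12 pixels = 790634/6375 ≈ 124.0210196
V = pitch²·Σt = 1.45²·790634/6375 = 260.754

t(9,2)=1.558 V=260.754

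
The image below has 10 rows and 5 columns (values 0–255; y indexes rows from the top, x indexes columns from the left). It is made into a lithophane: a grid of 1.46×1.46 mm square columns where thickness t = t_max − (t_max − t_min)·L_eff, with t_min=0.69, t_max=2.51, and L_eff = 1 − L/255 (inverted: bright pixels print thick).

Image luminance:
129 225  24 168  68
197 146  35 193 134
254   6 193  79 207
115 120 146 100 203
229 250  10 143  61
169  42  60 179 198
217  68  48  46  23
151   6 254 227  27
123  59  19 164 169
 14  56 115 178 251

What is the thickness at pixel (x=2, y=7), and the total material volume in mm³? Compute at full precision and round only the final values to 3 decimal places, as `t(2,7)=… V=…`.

span = t_max - t_min = 2.51 - 0.69 = 1.820
L(2,7) = 254, L_eff = 1 - 254/255 = 0.003922 (inverted)
t(2,7) = 2.51 - 1.820·0.003922 = 2.503
Σt over all 10·5 pixels = 1012993/12750 ≈ 79.4504314
V = pitch²·Σt = 1.46²·1012993/12750 = 169.357

t(2,7)=2.503 V=169.357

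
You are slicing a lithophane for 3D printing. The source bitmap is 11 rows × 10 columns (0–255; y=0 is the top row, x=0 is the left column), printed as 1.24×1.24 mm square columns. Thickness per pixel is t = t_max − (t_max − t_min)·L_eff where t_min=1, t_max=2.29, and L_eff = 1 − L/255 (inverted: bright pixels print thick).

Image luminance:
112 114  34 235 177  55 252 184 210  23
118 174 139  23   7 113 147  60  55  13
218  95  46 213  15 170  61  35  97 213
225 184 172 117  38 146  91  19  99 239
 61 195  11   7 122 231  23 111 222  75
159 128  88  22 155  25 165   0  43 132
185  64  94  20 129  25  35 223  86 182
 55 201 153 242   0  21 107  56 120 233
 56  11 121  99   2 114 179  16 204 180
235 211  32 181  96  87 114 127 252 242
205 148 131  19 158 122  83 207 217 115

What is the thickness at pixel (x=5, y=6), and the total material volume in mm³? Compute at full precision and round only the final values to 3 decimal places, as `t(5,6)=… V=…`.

span = t_max - t_min = 2.29 - 1 = 1.290
L(5,6) = 25, L_eff = 1 - 25/255 = 0.901961 (inverted)
t(5,6) = 2.29 - 1.290·0.901961 = 1.126
Σt over all 11·10 pixels = 372511/2125 ≈ 175.2992941
V = pitch²·Σt = 1.24²·372511/2125 = 269.540

t(5,6)=1.126 V=269.540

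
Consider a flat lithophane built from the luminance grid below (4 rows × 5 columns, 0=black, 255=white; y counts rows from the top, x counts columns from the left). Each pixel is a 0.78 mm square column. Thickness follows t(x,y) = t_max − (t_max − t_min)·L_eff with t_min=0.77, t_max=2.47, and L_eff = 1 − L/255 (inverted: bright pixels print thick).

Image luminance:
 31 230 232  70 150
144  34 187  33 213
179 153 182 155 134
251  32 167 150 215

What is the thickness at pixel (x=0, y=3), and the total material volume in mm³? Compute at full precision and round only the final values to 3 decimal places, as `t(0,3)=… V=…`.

span = t_max - t_min = 2.47 - 0.77 = 1.700
L(0,3) = 251, L_eff = 1 - 251/255 = 0.015686 (inverted)
t(0,3) = 2.47 - 1.700·0.015686 = 2.443
Σt over all 4·5 pixels = 2626/75 ≈ 35.0133333
V = pitch²·Σt = 0.78²·2626/75 = 21.302

t(0,3)=2.443 V=21.302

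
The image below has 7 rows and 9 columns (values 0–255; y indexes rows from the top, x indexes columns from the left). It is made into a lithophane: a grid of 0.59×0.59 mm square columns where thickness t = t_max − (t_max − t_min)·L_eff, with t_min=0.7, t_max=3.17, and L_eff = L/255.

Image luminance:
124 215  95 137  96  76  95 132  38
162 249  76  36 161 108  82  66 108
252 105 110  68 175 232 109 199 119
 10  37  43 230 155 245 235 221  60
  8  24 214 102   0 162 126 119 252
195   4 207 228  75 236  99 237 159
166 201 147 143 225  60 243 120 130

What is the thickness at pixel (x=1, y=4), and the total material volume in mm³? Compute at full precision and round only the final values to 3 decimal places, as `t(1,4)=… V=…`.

span = t_max - t_min = 3.17 - 0.7 = 2.470
L(1,4) = 24, L_eff = 24/255 = 0.094118
t(1,4) = 3.17 - 2.470·0.094118 = 2.938
Σt over all 7·9 pixels = 745621/6375 ≈ 116.9601569
V = pitch²·Σt = 0.59²·745621/6375 = 40.714

t(1,4)=2.938 V=40.714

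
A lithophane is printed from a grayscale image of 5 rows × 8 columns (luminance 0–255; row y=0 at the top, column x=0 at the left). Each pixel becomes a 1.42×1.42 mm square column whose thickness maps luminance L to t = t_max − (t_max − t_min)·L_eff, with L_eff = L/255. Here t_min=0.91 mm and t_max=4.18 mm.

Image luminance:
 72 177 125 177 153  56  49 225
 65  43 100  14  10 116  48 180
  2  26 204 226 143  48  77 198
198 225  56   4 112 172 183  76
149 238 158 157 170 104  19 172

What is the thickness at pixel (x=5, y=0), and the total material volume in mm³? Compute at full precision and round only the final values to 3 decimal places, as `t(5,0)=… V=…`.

span = t_max - t_min = 4.18 - 0.91 = 3.270
L(5,0) = 56, L_eff = 56/255 = 0.219608
t(5,0) = 4.18 - 3.270·0.219608 = 3.462
Σt over all 5·8 pixels = 905957/8500 ≈ 106.5831765
V = pitch²·Σt = 1.42²·905957/8500 = 214.914

t(5,0)=3.462 V=214.914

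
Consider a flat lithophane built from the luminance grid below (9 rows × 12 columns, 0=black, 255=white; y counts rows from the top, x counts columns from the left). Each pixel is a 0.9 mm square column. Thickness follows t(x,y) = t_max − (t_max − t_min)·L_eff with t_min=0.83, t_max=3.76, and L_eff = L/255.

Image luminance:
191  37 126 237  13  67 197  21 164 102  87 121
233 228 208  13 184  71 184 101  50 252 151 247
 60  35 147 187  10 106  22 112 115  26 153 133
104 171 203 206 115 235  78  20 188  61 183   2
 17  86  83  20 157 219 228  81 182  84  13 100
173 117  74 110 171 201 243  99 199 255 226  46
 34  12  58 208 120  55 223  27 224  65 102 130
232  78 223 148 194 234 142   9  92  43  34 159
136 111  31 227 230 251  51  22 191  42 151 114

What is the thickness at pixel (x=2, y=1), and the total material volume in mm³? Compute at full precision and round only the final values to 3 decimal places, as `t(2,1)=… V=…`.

span = t_max - t_min = 3.76 - 0.83 = 2.930
L(2,1) = 208, L_eff = 208/255 = 0.815686
t(2,1) = 3.76 - 2.930·0.815686 = 1.370
Σt over all 9·12 pixels = 1596662/6375 ≈ 250.4567843
V = pitch²·Σt = 0.9²·1596662/6375 = 202.870

t(2,1)=1.370 V=202.870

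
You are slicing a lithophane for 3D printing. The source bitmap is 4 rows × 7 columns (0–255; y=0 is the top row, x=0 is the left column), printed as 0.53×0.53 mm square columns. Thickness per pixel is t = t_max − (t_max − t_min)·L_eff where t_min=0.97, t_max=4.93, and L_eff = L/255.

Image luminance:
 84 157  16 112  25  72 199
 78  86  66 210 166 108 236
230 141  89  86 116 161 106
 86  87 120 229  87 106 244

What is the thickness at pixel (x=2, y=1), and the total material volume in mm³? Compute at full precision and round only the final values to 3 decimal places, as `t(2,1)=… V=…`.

t(2,1)=3.905 V=23.495

span = t_max - t_min = 4.93 - 0.97 = 3.960
L(2,1) = 66, L_eff = 66/255 = 0.258824
t(2,1) = 4.93 - 3.960·0.258824 = 3.905
Σt over all 4·7 pixels = 177736/2125 ≈ 83.6404706
V = pitch²·Σt = 0.53²·177736/2125 = 23.495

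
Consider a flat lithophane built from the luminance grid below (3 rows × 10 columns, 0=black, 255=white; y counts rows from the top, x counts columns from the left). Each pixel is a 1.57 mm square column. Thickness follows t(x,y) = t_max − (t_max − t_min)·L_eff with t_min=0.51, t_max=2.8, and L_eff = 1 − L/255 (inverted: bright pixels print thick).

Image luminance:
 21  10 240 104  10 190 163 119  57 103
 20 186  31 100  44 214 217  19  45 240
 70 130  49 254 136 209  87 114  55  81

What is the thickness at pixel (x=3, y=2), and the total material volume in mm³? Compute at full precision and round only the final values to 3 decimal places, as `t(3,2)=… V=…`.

span = t_max - t_min = 2.8 - 0.51 = 2.290
L(3,2) = 254, L_eff = 1 - 254/255 = 0.003922 (inverted)
t(3,2) = 2.8 - 2.290·0.003922 = 2.791
Σt over all 3·10 pixels = 95831/2125 ≈ 45.0969412
V = pitch²·Σt = 1.57²·95831/2125 = 111.159

t(3,2)=2.791 V=111.159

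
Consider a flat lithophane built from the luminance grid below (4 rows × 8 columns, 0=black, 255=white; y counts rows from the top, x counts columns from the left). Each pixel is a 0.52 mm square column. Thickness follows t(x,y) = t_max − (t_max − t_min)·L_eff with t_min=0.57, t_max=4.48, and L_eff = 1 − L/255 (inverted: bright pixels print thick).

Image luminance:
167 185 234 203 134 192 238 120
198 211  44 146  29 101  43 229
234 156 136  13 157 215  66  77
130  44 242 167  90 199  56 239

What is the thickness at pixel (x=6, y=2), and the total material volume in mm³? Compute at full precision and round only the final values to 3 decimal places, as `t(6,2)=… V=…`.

t(6,2)=1.582 V=24.398

span = t_max - t_min = 4.48 - 0.57 = 3.910
L(6,2) = 66, L_eff = 1 - 66/255 = 0.741176 (inverted)
t(6,2) = 4.48 - 3.910·0.741176 = 1.582
Σt over all 4·8 pixels = 90.23
V = pitch²·Σt = 0.52²·90.23 = 24.398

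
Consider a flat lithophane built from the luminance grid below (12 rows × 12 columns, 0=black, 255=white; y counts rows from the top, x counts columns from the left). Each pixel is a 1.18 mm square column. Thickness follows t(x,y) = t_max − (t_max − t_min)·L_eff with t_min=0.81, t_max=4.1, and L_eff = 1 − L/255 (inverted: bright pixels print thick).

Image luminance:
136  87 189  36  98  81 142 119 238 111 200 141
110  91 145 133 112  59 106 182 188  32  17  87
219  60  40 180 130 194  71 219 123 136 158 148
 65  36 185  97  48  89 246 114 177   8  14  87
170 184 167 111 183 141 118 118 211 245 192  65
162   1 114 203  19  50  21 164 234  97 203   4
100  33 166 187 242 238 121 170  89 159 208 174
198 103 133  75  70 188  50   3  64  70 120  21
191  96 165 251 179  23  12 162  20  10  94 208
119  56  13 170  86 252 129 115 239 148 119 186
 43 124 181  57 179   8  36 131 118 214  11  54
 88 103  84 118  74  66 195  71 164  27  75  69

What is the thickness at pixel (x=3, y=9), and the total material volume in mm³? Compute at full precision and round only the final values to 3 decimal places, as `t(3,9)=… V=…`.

t(3,9)=3.003 V=470.971

span = t_max - t_min = 4.1 - 0.81 = 3.290
L(3,9) = 170, L_eff = 1 - 170/255 = 0.333333 (inverted)
t(3,9) = 4.1 - 3.290·0.333333 = 3.003
Σt over all 12·12 pixels = 2156306/6375 ≈ 338.2440784
V = pitch²·Σt = 1.18²·2156306/6375 = 470.971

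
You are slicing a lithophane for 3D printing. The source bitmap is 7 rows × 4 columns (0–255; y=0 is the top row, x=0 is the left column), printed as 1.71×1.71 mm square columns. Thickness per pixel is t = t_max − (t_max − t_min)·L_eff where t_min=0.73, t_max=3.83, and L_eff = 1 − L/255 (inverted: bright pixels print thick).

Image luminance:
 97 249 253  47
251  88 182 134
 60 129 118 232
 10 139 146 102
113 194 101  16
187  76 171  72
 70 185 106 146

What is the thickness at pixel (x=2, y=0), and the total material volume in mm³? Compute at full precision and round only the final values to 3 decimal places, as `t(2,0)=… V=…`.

span = t_max - t_min = 3.83 - 0.73 = 3.100
L(2,0) = 253, L_eff = 1 - 253/255 = 0.007843 (inverted)
t(2,0) = 3.83 - 3.100·0.007843 = 3.806
Σt over all 7·4 pixels = 83008/1275 ≈ 65.1043137
V = pitch²·Σt = 1.71²·83008/1275 = 190.372

t(2,0)=3.806 V=190.372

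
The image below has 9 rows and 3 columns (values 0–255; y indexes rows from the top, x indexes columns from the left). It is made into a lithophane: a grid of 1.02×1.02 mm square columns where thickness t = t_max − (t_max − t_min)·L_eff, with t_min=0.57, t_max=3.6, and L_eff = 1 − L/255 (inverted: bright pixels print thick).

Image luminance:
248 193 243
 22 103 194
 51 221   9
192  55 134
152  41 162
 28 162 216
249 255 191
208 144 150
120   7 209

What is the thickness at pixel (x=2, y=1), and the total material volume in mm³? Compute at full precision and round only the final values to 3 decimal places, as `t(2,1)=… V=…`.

t(2,1)=2.875 V=64.954

span = t_max - t_min = 3.6 - 0.57 = 3.030
L(2,1) = 194, L_eff = 1 - 194/255 = 0.239216 (inverted)
t(2,1) = 3.6 - 3.030·0.239216 = 2.875
Σt over all 9·3 pixels = 265337/4250 ≈ 62.4322353
V = pitch²·Σt = 1.02²·265337/4250 = 64.954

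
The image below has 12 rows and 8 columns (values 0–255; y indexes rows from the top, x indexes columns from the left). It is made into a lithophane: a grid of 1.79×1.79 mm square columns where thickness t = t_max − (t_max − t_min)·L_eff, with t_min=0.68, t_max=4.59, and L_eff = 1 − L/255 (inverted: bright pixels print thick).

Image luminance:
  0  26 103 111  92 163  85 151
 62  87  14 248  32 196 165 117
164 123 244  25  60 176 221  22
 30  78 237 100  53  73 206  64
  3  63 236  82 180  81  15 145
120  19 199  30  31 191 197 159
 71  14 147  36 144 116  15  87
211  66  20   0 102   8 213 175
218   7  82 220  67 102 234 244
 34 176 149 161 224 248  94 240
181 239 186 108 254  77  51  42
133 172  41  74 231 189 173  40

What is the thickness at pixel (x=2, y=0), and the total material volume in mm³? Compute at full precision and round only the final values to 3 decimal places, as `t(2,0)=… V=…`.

t(2,0)=2.259 V=768.995

span = t_max - t_min = 4.59 - 0.68 = 3.910
L(2,0) = 103, L_eff = 1 - 103/255 = 0.596078 (inverted)
t(2,0) = 4.59 - 3.910·0.596078 = 2.259
Σt over all 12·8 pixels = 72001/300 ≈ 240.0033333
V = pitch²·Σt = 1.79²·72001/300 = 768.995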